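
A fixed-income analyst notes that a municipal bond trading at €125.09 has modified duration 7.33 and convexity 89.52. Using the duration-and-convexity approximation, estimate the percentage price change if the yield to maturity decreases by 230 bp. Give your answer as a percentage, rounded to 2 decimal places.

+19.23%

Duration effect: -D_mod·Δy = -7.33 × (-0.023) = +0.168590
Convexity effect: ½·C·(Δy)² = 0.5 × 89.52 × (-0.023)² = +0.02367804
ΔP/P ≈ +0.168590 + 0.02367804 = +0.19226804
= +19.226804%.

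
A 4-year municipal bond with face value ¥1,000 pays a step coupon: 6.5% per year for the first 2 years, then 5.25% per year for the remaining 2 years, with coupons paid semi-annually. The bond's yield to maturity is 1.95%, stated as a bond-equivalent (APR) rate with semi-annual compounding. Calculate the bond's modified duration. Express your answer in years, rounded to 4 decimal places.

Periodic yield y = 0.00975. First find Macaulay duration:
  t   CF        PV=CF/(1+0.00975)^t    t·PV
  1        32.50        32.1862        32.1862
  2        32.50        31.8754        63.7508
  3        32.50        31.5676        94.7028
  4        32.50        31.2628       125.0512
  5        26.25        25.0069       125.0345
  6        26.25        24.7654       148.5927
  7        26.25        24.5263       171.6842
  8     1,026.25       949.6034     7,596.8275
  Σ                  1,150.7941     8,357.8299
P = 1,150.7941; Macaulay duration = 8,357.8299 / 1,150.7941 = 7.26266 half-year periods = 3.63133 years.
Modified duration = D_Mac / (1 + y) = 3.63133 / 1.00975 = 3.59627 years.

3.5963 years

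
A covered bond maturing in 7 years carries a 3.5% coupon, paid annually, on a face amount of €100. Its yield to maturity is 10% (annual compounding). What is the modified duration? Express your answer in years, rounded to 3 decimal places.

5.598 years

Periodic yield y = 0.1. First find Macaulay duration:
  t   CF        PV=CF/(1+0.1)^t    t·PV
  1         3.50         3.1818         3.1818
  2         3.50         2.8926         5.7851
  3         3.50         2.6296         7.8888
  4         3.50         2.3905         9.5622
  5         3.50         2.1732        10.8661
  6         3.50         1.9757        11.8540
  7       103.50        53.1119       371.7831
  Σ                     68.3553       420.9211
P = 68.3553; Macaulay duration = 420.9211 / 68.3553 = 6.15784 years.
Modified duration = D_Mac / (1 + y) = 6.15784 / 1.1 = 5.59804 years.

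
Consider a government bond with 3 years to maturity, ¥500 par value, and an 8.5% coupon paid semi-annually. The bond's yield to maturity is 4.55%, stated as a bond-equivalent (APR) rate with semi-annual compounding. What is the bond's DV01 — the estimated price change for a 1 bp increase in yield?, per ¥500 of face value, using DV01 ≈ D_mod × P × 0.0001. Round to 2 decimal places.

Periodic yield y = 0.02275.
  t   CF        PV=CF/(1+0.02275)^t    t·PV
  1        21.25        20.7773        20.7773
  2        21.25        20.3151        40.6303
  3        21.25        19.8633        59.5898
  4        21.25        19.4214        77.6857
  5        21.25        18.9894        94.9471
  6       521.25       455.4379     2,732.6272
  Σ                    554.8044     3,026.2573
P = 554.8044; D_Mac = 5.45464 half-year periods = 2.72732 yrs; D_mod = 2.66665 yrs.
DV01 ≈ 2.66665 × 554.8044 × 0.0001 = 0.147947.

¥0.15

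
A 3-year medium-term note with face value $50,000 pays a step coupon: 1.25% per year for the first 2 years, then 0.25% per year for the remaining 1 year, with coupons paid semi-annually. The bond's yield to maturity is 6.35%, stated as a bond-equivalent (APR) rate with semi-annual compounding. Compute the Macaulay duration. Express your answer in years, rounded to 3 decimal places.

2.951 years

Periodic yield y = 0.03175. Discount each cash flow and weight by its period:
  t   CF        PV=CF/(1+0.03175)^t    t·PV
  1       312.50       302.8835       302.8835
  2       312.50       293.5628       587.1257
  3       312.50       284.5290       853.5871
  4       312.50       275.7732     1,103.0929
  5        62.50        53.4574       267.2869
  6    50,062.50    41,501.6791   249,010.0747
  Σ                 42,711.8850   252,124.0507
Price P = Σ PV = 42,711.8850.
Macaulay duration = Σ(t·PV) / P = 252,124.0507 / 42,711.8850 = 5.90290 half-year periods.
In years: 5.90290 / 2 = 2.95145 years.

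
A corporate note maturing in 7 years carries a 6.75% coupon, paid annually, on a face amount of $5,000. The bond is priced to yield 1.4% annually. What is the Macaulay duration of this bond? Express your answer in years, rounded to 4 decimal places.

5.9913 years

Periodic yield y = 0.014. Discount each cash flow and weight by its year:
  t   CF        PV=CF/(1+0.014)^t    t·PV
  1       337.50       332.8402       332.8402
  2       337.50       328.2448       656.4896
  3       337.50       323.7128       971.1385
  4       337.50       319.2434     1,276.9737
  5       337.50       314.8357     1,574.1786
  6       337.50       310.4889     1,862.9333
  7     5,337.50     4,842.5287    33,897.7009
  Σ                  6,771.8946    40,572.2548
Price P = Σ PV = 6,771.8946.
Macaulay duration = Σ(t·PV) / P = 40,572.2548 / 6,771.8946 = 5.99127 years.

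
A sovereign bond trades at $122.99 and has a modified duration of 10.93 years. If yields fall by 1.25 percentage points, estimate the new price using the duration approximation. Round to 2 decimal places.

Duration approximation: ΔP/P ≈ -D_mod · Δy = -10.93 × (-0.0125) = +0.136625.
New price ≈ 122.99 × (1 + 0.136625) = 139.79350875.

$139.79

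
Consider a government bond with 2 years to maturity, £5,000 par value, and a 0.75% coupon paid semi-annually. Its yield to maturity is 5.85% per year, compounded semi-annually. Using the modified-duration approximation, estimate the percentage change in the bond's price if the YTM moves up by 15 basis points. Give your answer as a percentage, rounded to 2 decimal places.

-0.29%

Periodic yield y = 0.02925. Modified duration first:
  t   CF        PV=CF/(1+0.02925)^t    t·PV
  1        18.75        18.2171        18.2171
  2        18.75        17.6994        35.3989
  3        18.75        17.1964        51.5893
  4     5,018.75     4,472.1057    17,888.4228
  Σ                  4,525.2187    17,993.6282
P = 4,525.2187; D_Mac = 3.97630 half-year periods = 1.98815 yrs; D_mod = 1.98815/(1+0.02925) = 1.93165 yrs.
ΔP/P ≈ -D_mod · Δy = -1.93165 × (+0.0015) = -0.002897 = -0.2897%.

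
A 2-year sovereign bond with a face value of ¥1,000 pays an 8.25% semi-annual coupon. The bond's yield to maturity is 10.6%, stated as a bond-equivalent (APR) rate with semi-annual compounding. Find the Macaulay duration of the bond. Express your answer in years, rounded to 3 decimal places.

1.881 years

Periodic yield y = 0.053. Discount each cash flow and weight by its period:
  t   CF        PV=CF/(1+0.053)^t    t·PV
  1        41.25        39.1738        39.1738
  2        41.25        37.2021        74.4042
  3        41.25        35.3296       105.9888
  4     1,041.25       846.9183     3,387.6733
  Σ                    958.6238     3,607.2401
Price P = Σ PV = 958.6238.
Macaulay duration = Σ(t·PV) / P = 3,607.2401 / 958.6238 = 3.76294 half-year periods.
In years: 3.76294 / 2 = 1.88147 years.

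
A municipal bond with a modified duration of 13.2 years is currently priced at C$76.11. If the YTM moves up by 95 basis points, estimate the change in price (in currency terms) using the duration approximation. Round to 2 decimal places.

Duration approximation: ΔP/P ≈ -D_mod · Δy = -13.2 × (+0.0095) = -0.125400.
ΔP ≈ 76.11 × (-0.125400) = -9.544194.

-C$9.54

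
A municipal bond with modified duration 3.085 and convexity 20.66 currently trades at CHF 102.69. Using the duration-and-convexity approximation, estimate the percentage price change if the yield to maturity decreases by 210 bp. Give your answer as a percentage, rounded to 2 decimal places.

Duration effect: -D_mod·Δy = -3.085 × (-0.021) = +0.064785
Convexity effect: ½·C·(Δy)² = 0.5 × 20.66 × (-0.021)² = +0.00455553
ΔP/P ≈ +0.064785 + 0.00455553 = +0.06934053
= +6.934053%.

+6.93%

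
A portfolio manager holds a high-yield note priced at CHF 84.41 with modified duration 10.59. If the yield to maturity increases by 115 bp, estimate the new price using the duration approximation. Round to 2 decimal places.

Duration approximation: ΔP/P ≈ -D_mod · Δy = -10.59 × (+0.0115) = -0.121785.
New price ≈ 84.41 × (1 - 0.121785) = 74.13012815.

CHF 74.13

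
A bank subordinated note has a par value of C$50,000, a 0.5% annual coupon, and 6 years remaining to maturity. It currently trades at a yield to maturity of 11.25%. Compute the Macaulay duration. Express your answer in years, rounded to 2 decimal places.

Periodic yield y = 0.1125. Discount each cash flow and weight by its year:
  t   CF        PV=CF/(1+0.1125)^t    t·PV
  1       250.00       224.7191       224.7191
  2       250.00       201.9947       403.9894
  3       250.00       181.5683       544.7048
  4       250.00       163.2074       652.8297
  5       250.00       146.7033       733.5165
  6    50,250.00    26,505.4968   159,032.9806
  Σ                 27,423.6896   161,592.7402
Price P = Σ PV = 27,423.6896.
Macaulay duration = Σ(t·PV) / P = 161,592.7402 / 27,423.6896 = 5.89245 years.

5.89 years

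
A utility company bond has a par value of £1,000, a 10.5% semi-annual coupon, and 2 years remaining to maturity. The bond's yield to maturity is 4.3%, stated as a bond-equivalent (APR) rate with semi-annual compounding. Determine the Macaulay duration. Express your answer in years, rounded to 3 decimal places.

Periodic yield y = 0.0215. Discount each cash flow and weight by its period:
  t   CF        PV=CF/(1+0.0215)^t    t·PV
  1        52.50        51.3950        51.3950
  2        52.50        50.3133       100.6265
  3        52.50        49.2543       147.7629
  4     1,052.50       966.6486     3,866.5943
  Σ                  1,117.6112     4,166.3788
Price P = Σ PV = 1,117.6112.
Macaulay duration = Σ(t·PV) / P = 4,166.3788 / 1,117.6112 = 3.72793 half-year periods.
In years: 3.72793 / 2 = 1.86397 years.

1.864 years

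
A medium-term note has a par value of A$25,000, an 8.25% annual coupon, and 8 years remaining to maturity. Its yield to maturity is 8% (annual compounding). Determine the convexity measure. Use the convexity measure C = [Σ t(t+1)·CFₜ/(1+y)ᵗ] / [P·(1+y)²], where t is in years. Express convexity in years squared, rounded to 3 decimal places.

With y = 0.08:
  t   CF        PV=CF/(1+0.08)^t    t·PV        t(t+1)·PV
  1     2,062.50     1,909.7222     1,909.7222       3,819.4444
  2     2,062.50     1,768.2613     3,536.5226      10,609.5679
  3     2,062.50     1,637.2790     4,911.8370      19,647.3480
  4     2,062.50     1,515.9991     6,063.9963      30,319.9814
  5     2,062.50     1,403.7028     7,018.5142      42,111.0853
  6     2,062.50     1,299.7249     7,798.3491      54,588.4439
  7     2,062.50     1,203.4489     8,424.1426      67,393.1407
  8    27,062.50    14,621.0267   116,968.2135   1,052,713.9215
  Σ                 25,359.1649   156,631.2976   1,281,202.9331
P = 25,359.1649.
Convexity = Σ t(t+1)·PV / [P·(1+y)²] = 1,281,202.9331 / (25,359.1649 × 1.166400) = 43.31472.

43.315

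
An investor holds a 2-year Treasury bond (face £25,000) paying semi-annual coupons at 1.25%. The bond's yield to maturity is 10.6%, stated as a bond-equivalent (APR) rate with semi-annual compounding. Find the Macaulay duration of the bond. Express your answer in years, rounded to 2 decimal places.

Periodic yield y = 0.053. Discount each cash flow and weight by its period:
  t   CF        PV=CF/(1+0.053)^t    t·PV
  1       156.25       148.3856       148.3856
  2       156.25       140.9170       281.8339
  3       156.25       133.8243       401.4728
  4    25,156.25    20,461.2620    81,845.0482
  Σ                 20,884.3889    82,676.7405
Price P = Σ PV = 20,884.3889.
Macaulay duration = Σ(t·PV) / P = 82,676.7405 / 20,884.3889 = 3.95878 half-year periods.
In years: 3.95878 / 2 = 1.97939 years.

1.98 years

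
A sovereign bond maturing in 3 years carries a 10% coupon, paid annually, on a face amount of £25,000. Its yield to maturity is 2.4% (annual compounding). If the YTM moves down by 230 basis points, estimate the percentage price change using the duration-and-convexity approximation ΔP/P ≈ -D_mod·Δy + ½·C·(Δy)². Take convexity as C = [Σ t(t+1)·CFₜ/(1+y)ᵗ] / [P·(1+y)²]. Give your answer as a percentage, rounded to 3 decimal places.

+6.473%

With y = 0.024:
  t   CF        PV=CF/(1+0.024)^t    t·PV        t(t+1)·PV
  1     2,500.00     2,441.4062     2,441.4062       4,882.8125
  2     2,500.00     2,384.1858     4,768.3716      14,305.1147
  3    27,500.00    25,611.3708    76,834.1124     307,336.4496
  Σ                 30,436.9628    84,043.8902     326,524.3769
P = 30,436.9628; D_Mac = 2.76124 yrs; D_mod = 2.69653 yrs; C = 10.23091.
Duration effect: -2.69653 × (-0.023) = +0.062020
Convexity effect: 0.5 × 10.23091 × (-0.023)² = +0.0027061
ΔP/P ≈ +0.062020 + 0.0027061 = +0.064726 = +6.4726%.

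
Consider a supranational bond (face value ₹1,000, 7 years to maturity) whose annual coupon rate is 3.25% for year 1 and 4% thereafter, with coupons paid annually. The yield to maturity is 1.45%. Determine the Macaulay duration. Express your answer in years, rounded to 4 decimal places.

6.3419 years

Periodic yield y = 0.0145. Discount each cash flow and weight by its year:
  t   CF        PV=CF/(1+0.0145)^t    t·PV
  1        32.50        32.0355        32.0355
  2        40.00        38.8648        77.7295
  3        40.00        38.3093       114.9278
  4        40.00        37.7617       151.0469
  5        40.00        37.2220       186.1100
  6        40.00        36.6900       220.1400
  7     1,040.00       940.3055     6,582.1386
  Σ                  1,161.1887     7,364.1282
Price P = Σ PV = 1,161.1887.
Macaulay duration = Σ(t·PV) / P = 7,364.1282 / 1,161.1887 = 6.34189 years.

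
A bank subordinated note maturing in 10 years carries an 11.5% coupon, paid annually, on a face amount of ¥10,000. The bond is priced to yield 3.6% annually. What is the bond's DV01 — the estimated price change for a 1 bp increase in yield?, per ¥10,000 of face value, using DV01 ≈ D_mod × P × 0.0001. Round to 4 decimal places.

Periodic yield y = 0.036.
  t   CF        PV=CF/(1+0.036)^t    t·PV
  1     1,150.00     1,110.0386     1,110.0386
  2     1,150.00     1,071.4658     2,142.9317
  3     1,150.00     1,034.2334     3,102.7003
  4     1,150.00       998.2948     3,993.1793
  5     1,150.00       963.6050     4,818.0252
  6     1,150.00       930.1207     5,580.7242
  7     1,150.00       897.7999     6,284.5993
  8     1,150.00       866.6022     6,932.8178
  9     1,150.00       836.4886     7,528.3977
  10   11,150.00     7,828.4776    78,284.7760
  Σ                 16,537.1268   119,778.1900
P = 16,537.1268; D_Mac = 7.24299 yrs; D_mod = 6.99130 yrs.
DV01 ≈ 6.99130 × 16,537.1268 × 0.0001 = 11.561601.

¥11.5616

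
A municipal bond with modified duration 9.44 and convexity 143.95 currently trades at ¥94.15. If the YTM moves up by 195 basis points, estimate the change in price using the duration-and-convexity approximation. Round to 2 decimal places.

Duration effect: -D_mod·Δy = -9.44 × (+0.0195) = -0.184080
Convexity effect: ½·C·(Δy)² = 0.5 × 143.95 × (0.0195)² = +0.02736849375
ΔP/P ≈ -0.184080 + 0.02736849375 = -0.15671150625
ΔP ≈ 94.15 × (-0.15671150625) = -14.7543883134375.

-¥14.75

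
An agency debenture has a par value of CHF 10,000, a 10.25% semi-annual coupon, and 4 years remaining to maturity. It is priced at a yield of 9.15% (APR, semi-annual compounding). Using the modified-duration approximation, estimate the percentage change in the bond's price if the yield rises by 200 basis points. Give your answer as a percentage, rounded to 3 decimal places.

-6.489%

Periodic yield y = 0.04575. Modified duration first:
  t   CF        PV=CF/(1+0.04575)^t    t·PV
  1       512.50       490.0789       490.0789
  2       512.50       468.6387       937.2773
  3       512.50       448.1364     1,344.4093
  4       512.50       428.5311     1,714.1245
  5       512.50       409.7835     2,048.9177
  6       512.50       391.8561     2,351.1367
  7       512.50       374.7130     2,622.9910
  8    10,512.50     7,349.9270    58,799.4156
  Σ                 10,361.6647    70,308.3510
P = 10,361.6647; D_Mac = 6.78543 half-year periods = 3.39272 yrs; D_mod = 3.39272/(1+0.04575) = 3.24429 yrs.
ΔP/P ≈ -D_mod · Δy = -3.24429 × (+0.02) = -0.064886 = -6.4886%.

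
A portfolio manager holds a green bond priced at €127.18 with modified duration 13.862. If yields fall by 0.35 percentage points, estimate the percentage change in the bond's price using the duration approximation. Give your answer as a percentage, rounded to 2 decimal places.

+4.85%

Duration approximation: ΔP/P ≈ -D_mod · Δy = -13.862 × (-0.0035) = +0.048517.
As a percentage: +4.8517%.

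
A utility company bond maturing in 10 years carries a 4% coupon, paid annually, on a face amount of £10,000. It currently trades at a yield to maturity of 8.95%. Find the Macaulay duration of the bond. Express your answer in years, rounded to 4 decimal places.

8.0379 years

Periodic yield y = 0.0895. Discount each cash flow and weight by its year:
  t   CF        PV=CF/(1+0.0895)^t    t·PV
  1       400.00       367.1409       367.1409
  2       400.00       336.9811       673.9622
  3       400.00       309.2988       927.8965
  4       400.00       283.8906     1,135.5625
  5       400.00       260.5696     1,302.8482
  6       400.00       239.1644     1,434.9866
  7       400.00       219.5176     1,536.6232
  8       400.00       201.4847     1,611.8778
  9       400.00       184.9332     1,664.3988
  10   10,400.00     4,413.2750    44,132.7503
  Σ                  6,816.2561    54,788.0470
Price P = Σ PV = 6,816.2561.
Macaulay duration = Σ(t·PV) / P = 54,788.0470 / 6,816.2561 = 8.03785 years.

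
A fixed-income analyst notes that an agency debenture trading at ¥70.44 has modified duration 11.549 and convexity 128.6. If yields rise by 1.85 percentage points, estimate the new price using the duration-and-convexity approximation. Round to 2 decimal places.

¥56.94

Duration effect: -D_mod·Δy = -11.549 × (+0.0185) = -0.2136565
Convexity effect: ½·C·(Δy)² = 0.5 × 128.6 × (0.0185)² = +0.022006675
ΔP/P ≈ -0.2136565 + 0.022006675 = -0.191649825
New price ≈ 70.44 × (1 - 0.191649825) = 56.940186327.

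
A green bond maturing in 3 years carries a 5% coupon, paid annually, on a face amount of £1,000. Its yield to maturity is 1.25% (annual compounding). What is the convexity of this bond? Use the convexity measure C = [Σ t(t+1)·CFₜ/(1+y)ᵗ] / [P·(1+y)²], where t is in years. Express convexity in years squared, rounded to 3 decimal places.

With y = 0.0125:
  t   CF        PV=CF/(1+0.0125)^t    t·PV        t(t+1)·PV
  1        50.00        49.3827        49.3827          98.7654
  2        50.00        48.7731        97.5461         292.6383
  3     1,050.00     1,011.5892     3,034.7677      12,139.0709
  Σ                  1,109.7450     3,181.6966      12,530.4747
P = 1,109.7450.
Convexity = Σ t(t+1)·PV / [P·(1+y)²] = 12,530.4747 / (1,109.7450 × 1.025156) = 11.01423.

11.014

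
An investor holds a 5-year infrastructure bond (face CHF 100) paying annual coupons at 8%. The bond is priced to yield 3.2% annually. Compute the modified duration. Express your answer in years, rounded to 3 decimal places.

4.247 years

Periodic yield y = 0.032. First find Macaulay duration:
  t   CF        PV=CF/(1+0.032)^t    t·PV
  1         8.00         7.7519         7.7519
  2         8.00         7.5116        15.0231
  3         8.00         7.2787        21.8360
  4         8.00         7.0530        28.2118
  5       108.00        92.2625       461.3126
  Σ                    121.8576       534.1354
P = 121.8576; Macaulay duration = 534.1354 / 121.8576 = 4.38327 years.
Modified duration = D_Mac / (1 + y) = 4.38327 / 1.032 = 4.24736 years.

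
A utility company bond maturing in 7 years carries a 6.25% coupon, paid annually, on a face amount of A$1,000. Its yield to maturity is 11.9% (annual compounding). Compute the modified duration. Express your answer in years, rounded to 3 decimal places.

Periodic yield y = 0.119. First find Macaulay duration:
  t   CF        PV=CF/(1+0.119)^t    t·PV
  1        62.50        55.8534        55.8534
  2        62.50        49.9137        99.8274
  3        62.50        44.6056       133.8169
  4        62.50        39.8621       159.4482
  5        62.50        35.6229       178.1146
  6        62.50        31.8346       191.0076
  7     1,062.50       483.6357     3,385.4498
  Σ                    741.3281     4,203.5180
P = 741.3281; Macaulay duration = 4,203.5180 / 741.3281 = 5.67025 years.
Modified duration = D_Mac / (1 + y) = 5.67025 / 1.119 = 5.06725 years.

5.067 years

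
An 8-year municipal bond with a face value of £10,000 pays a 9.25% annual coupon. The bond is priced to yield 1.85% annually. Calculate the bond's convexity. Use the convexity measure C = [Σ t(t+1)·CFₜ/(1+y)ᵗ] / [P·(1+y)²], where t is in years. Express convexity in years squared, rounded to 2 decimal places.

With y = 0.0185:
  t   CF        PV=CF/(1+0.0185)^t    t·PV        t(t+1)·PV
  1       925.00       908.1983       908.1983       1,816.3967
  2       925.00       891.7018     1,783.4037       5,350.2111
  3       925.00       875.5050     2,626.5150      10,506.0600
  4       925.00       859.6024     3,438.4094      17,192.0472
  5       925.00       843.9886     4,219.9429      25,319.6572
  6       925.00       828.6584     4,971.9503      34,803.6524
  7       925.00       813.6067     5,695.2467      45,561.9734
  8    10,925.00     9,434.8104    75,478.4835     679,306.3517
  Σ                 15,456.0716    99,122.1499     819,856.3497
P = 15,456.0716.
Convexity = Σ t(t+1)·PV / [P·(1+y)²] = 819,856.3497 / (15,456.0716 × 1.037342) = 51.13480.

51.13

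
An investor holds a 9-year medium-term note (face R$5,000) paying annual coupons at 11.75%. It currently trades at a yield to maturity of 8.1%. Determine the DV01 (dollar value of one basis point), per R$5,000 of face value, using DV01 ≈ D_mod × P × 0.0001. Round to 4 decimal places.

R$3.5815

Periodic yield y = 0.081.
  t   CF        PV=CF/(1+0.081)^t    t·PV
  1       587.50       543.4783       543.4783
  2       587.50       502.7551     1,005.5102
  3       587.50       465.0833     1,395.2500
  4       587.50       430.2344     1,720.9375
  5       587.50       397.9966     1,989.9832
  6       587.50       368.1745     2,209.0470
  7       587.50       340.5870     2,384.1087
  8       587.50       315.0666     2,520.5325
  9     5,587.50     2,771.9557    24,947.6016
  Σ                  6,135.3315    38,716.4490
P = 6,135.3315; D_Mac = 6.31041 yrs; D_mod = 5.83757 yrs.
DV01 ≈ 5.83757 × 6,135.3315 × 0.0001 = 3.581540.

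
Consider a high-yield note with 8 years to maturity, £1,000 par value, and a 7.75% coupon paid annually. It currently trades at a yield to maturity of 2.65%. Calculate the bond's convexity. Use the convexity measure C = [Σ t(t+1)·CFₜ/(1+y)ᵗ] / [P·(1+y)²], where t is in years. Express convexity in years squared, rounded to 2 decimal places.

51.66

With y = 0.0265:
  t   CF        PV=CF/(1+0.0265)^t    t·PV        t(t+1)·PV
  1        77.50        75.4993        75.4993         150.9985
  2        77.50        73.5502       147.1004         441.3011
  3        77.50        71.6514       214.9543         859.8171
  4        77.50        69.8017       279.2067       1,396.0336
  5        77.50        67.9997       339.9985       2,039.9907
  6        77.50        66.2442       397.4653       2,782.2572
  7        77.50        64.5341       451.7385       3,613.9077
  8     1,077.50       874.0689     6,992.5509      62,932.9581
  Σ                  1,363.3494     8,898.5138      74,217.2641
P = 1,363.3494.
Convexity = Σ t(t+1)·PV / [P·(1+y)²] = 74,217.2641 / (1,363.3494 × 1.053702) = 51.66303.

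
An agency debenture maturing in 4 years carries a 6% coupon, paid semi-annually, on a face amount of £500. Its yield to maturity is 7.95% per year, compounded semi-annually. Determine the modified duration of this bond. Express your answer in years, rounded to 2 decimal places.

Periodic yield y = 0.03975. First find Macaulay duration:
  t   CF        PV=CF/(1+0.03975)^t    t·PV
  1        15.00        14.4265        14.4265
  2        15.00        13.8750        27.7500
  3        15.00        13.3446        40.0337
  4        15.00        12.8344        51.3376
  5        15.00        12.3437        61.7187
  6        15.00        11.8718        71.2310
  7        15.00        11.4180        79.9258
  8       515.00       377.0299     3,016.2392
  Σ                    467.1440     3,362.6625
P = 467.1440; Macaulay duration = 3,362.6625 / 467.1440 = 7.19834 half-year periods = 3.59917 years.
Modified duration = D_Mac / (1 + y) = 3.59917 / 1.03975 = 3.46157 years.

3.46 years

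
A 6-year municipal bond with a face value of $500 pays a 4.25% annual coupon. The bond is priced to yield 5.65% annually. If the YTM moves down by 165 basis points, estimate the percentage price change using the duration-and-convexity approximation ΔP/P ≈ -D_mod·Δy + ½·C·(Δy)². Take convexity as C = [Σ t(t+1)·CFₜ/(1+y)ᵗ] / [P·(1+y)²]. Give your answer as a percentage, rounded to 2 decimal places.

With y = 0.0565:
  t   CF        PV=CF/(1+0.0565)^t    t·PV        t(t+1)·PV
  1        21.25        20.1136        20.1136          40.2272
  2        21.25        19.0379        38.0759         114.2276
  3        21.25        18.0198        54.0595         216.2378
  4        21.25        17.0561        68.2246         341.1229
  5        21.25        16.1440        80.7201         484.3203
  6       521.25       374.8254     2,248.9526      15,742.6685
  Σ                    465.1969     2,510.1462      16,938.8044
P = 465.1969; D_Mac = 5.39588 yrs; D_mod = 5.10732 yrs; C = 32.62172.
Duration effect: -5.10732 × (-0.0165) = +0.084271
Convexity effect: 0.5 × 32.62172 × (-0.0165)² = +0.0044406
ΔP/P ≈ +0.084271 + 0.0044406 = +0.088711 = +8.8711%.

+8.87%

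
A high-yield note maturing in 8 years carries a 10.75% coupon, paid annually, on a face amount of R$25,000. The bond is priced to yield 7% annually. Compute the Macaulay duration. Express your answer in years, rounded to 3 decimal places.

Periodic yield y = 0.07. Discount each cash flow and weight by its year:
  t   CF        PV=CF/(1+0.07)^t    t·PV
  1     2,687.50     2,511.6822     2,511.6822
  2     2,687.50     2,347.3666     4,694.7332
  3     2,687.50     2,193.8005     6,581.4016
  4     2,687.50     2,050.2809     8,201.1235
  5     2,687.50     1,916.1504     9,580.7518
  6     2,687.50     1,790.7947    10,744.7684
  7     2,687.50     1,673.6399    11,715.4795
  8    27,687.50    16,114.3771   128,915.0167
  Σ                 30,598.0923   182,944.9569
Price P = Σ PV = 30,598.0923.
Macaulay duration = Σ(t·PV) / P = 182,944.9569 / 30,598.0923 = 5.97897 years.

5.979 years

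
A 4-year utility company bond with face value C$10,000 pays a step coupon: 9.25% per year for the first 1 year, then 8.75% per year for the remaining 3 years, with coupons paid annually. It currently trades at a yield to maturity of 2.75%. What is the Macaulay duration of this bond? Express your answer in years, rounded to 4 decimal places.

Periodic yield y = 0.0275. Discount each cash flow and weight by its year:
  t   CF        PV=CF/(1+0.0275)^t    t·PV
  1       925.00       900.2433       900.2433
  2       875.00       828.7898     1,657.5796
  3       875.00       806.6081     2,419.8242
  4    10,875.00     9,756.6774    39,026.7094
  Σ                 12,292.3185    44,004.3565
Price P = Σ PV = 12,292.3185.
Macaulay duration = Σ(t·PV) / P = 44,004.3565 / 12,292.3185 = 3.57983 years.

3.5798 years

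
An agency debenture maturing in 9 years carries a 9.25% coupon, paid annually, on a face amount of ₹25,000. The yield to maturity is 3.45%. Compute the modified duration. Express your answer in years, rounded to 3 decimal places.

Periodic yield y = 0.0345. First find Macaulay duration:
  t   CF        PV=CF/(1+0.0345)^t    t·PV
  1     2,312.50     2,235.3794     2,235.3794
  2     2,312.50     2,160.8307     4,321.6615
  3     2,312.50     2,088.7682     6,266.3047
  4     2,312.50     2,019.1090     8,076.4359
  5     2,312.50     1,951.7728     9,758.8641
  6     2,312.50     1,886.6823    11,320.0937
  7     2,312.50     1,823.7625    12,766.3373
  8     2,312.50     1,762.9410    14,103.5281
  9    27,312.50    20,127.3686   181,146.3171
  Σ                 36,056.6146   249,994.9219
P = 36,056.6146; Macaulay duration = 249,994.9219 / 36,056.6146 = 6.93340 years.
Modified duration = D_Mac / (1 + y) = 6.93340 / 1.0345 = 6.70217 years.

6.702 years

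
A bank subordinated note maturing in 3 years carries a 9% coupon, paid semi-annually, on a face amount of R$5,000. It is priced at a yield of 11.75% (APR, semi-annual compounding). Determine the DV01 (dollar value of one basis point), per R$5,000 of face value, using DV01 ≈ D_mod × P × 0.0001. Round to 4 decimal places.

Periodic yield y = 0.05875.
  t   CF        PV=CF/(1+0.05875)^t    t·PV
  1       225.00       212.5148       212.5148
  2       225.00       200.7223       401.4446
  3       225.00       189.5842       568.7527
  4       225.00       179.0642       716.2569
  5       225.00       169.1280       845.6398
  6     5,225.00     3,709.5887    22,257.5319
  Σ                  4,660.6022    25,002.1408
P = 4,660.6022; D_Mac = 5.36457 half-year periods = 2.68229 yrs; D_mod = 2.53345 yrs.
DV01 ≈ 2.53345 × 4,660.6022 × 0.0001 = 1.180739.

R$1.1807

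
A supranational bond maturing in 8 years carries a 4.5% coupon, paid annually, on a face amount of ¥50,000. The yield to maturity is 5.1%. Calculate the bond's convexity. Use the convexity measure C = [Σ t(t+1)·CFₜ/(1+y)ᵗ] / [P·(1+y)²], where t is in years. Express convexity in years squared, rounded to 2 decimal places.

With y = 0.051:
  t   CF        PV=CF/(1+0.051)^t    t·PV        t(t+1)·PV
  1     2,250.00     2,140.8183     2,140.8183       4,281.6365
  2     2,250.00     2,036.9346     4,073.8692      12,221.6076
  3     2,250.00     1,938.0919     5,814.2757      23,257.1030
  4     2,250.00     1,844.0456     7,376.1824      36,880.9118
  5     2,250.00     1,754.5629     8,772.8144      52,636.8865
  6     2,250.00     1,669.4223    10,016.5341      70,115.7385
  7     2,250.00     1,588.4133    11,118.8929      88,951.1430
  8    52,250.00    35,096.5613   280,772.4900   2,526,952.4103
  Σ                 48,068.8501   330,085.8770   2,815,297.4372
P = 48,068.8501.
Convexity = Σ t(t+1)·PV / [P·(1+y)²] = 2,815,297.4372 / (48,068.8501 × 1.104601) = 53.02188.

53.02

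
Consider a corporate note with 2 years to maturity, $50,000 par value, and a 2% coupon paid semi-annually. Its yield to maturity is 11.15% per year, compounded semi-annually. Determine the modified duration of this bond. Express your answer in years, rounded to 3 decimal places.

1.863 years

Periodic yield y = 0.05575. First find Macaulay duration:
  t   CF        PV=CF/(1+0.05575)^t    t·PV
  1       500.00       473.5970       473.5970
  2       500.00       448.5882       897.1764
  3       500.00       424.9000     1,274.7000
  4    50,500.00    40,648.7334   162,594.9336
  Σ                 41,995.8186   165,240.4070
P = 41,995.8186; Macaulay duration = 165,240.4070 / 41,995.8186 = 3.93469 half-year periods = 1.96734 years.
Modified duration = D_Mac / (1 + y) = 1.96734 / 1.05575 = 1.86346 years.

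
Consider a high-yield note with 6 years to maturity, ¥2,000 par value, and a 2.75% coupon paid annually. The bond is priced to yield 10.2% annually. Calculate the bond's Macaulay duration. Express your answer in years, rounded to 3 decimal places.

5.511 years

Periodic yield y = 0.102. Discount each cash flow and weight by its year:
  t   CF        PV=CF/(1+0.102)^t    t·PV
  1        55.00        49.9093        49.9093
  2        55.00        45.2897        90.5794
  3        55.00        41.0977       123.2932
  4        55.00        37.2938       149.1751
  5        55.00        33.8419       169.2095
  6     2,055.00     1,147.4196     6,884.5175
  Σ                  1,354.8520     7,466.6840
Price P = Σ PV = 1,354.8520.
Macaulay duration = Σ(t·PV) / P = 7,466.6840 / 1,354.8520 = 5.51107 years.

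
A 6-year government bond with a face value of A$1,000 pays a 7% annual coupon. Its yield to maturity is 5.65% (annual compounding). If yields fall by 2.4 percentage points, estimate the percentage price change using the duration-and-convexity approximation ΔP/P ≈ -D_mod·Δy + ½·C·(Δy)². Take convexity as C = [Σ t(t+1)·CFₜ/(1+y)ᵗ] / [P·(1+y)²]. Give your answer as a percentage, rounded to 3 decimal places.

With y = 0.0565:
  t   CF        PV=CF/(1+0.0565)^t    t·PV        t(t+1)·PV
  1        70.00        66.2565        66.2565         132.5130
  2        70.00        62.7132       125.4264         376.2793
  3        70.00        59.3594       178.0782         712.3129
  4        70.00        56.1850       224.7398       1,123.6991
  5        70.00        53.1803       265.9013       1,595.4081
  6     1,070.00       769.4258     4,616.5551      32,315.8854
  Σ                  1,067.1202     5,476.9574      36,256.0977
P = 1,067.1202; D_Mac = 5.13247 yrs; D_mod = 4.85799 yrs; C = 30.43888.
Duration effect: -4.85799 × (-0.024) = +0.116592
Convexity effect: 0.5 × 30.43888 × (-0.024)² = +0.0087664
ΔP/P ≈ +0.116592 + 0.0087664 = +0.125358 = +12.5358%.

+12.536%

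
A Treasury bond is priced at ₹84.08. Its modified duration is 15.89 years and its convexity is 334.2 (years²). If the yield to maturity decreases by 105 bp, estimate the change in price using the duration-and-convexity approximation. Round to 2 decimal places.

Duration effect: -D_mod·Δy = -15.89 × (-0.0105) = +0.166845
Convexity effect: ½·C·(Δy)² = 0.5 × 334.2 × (-0.0105)² = +0.018422775
ΔP/P ≈ +0.166845 + 0.018422775 = +0.185267775
ΔP ≈ 84.08 × (+0.185267775) = +15.577314522.

+₹15.58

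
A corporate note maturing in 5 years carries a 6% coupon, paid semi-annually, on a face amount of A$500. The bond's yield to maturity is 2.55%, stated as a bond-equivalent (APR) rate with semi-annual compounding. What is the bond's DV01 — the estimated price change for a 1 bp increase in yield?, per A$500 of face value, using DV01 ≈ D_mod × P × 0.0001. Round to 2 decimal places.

Periodic yield y = 0.01275.
  t   CF        PV=CF/(1+0.01275)^t    t·PV
  1        15.00        14.8112        14.8112
  2        15.00        14.6247        29.2494
  3        15.00        14.4406        43.3217
  4        15.00        14.2588        57.0351
  5        15.00        14.0793        70.3963
  6        15.00        13.9020        83.4121
  7        15.00        13.7270        96.0890
  8        15.00        13.5542       108.4334
  9        15.00        13.3835       120.4519
  10      515.00       453.7166     4,537.1664
  Σ                    580.4978     5,160.3665
P = 580.4978; D_Mac = 8.88955 half-year periods = 4.44478 yrs; D_mod = 4.38882 yrs.
DV01 ≈ 4.38882 × 580.4978 × 0.0001 = 0.254770.

A$0.25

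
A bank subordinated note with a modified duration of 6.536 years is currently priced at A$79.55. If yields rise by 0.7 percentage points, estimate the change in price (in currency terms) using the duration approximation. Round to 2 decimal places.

-A$3.64

Duration approximation: ΔP/P ≈ -D_mod · Δy = -6.536 × (+0.007) = -0.045752.
ΔP ≈ 79.55 × (-0.045752) = -3.6395716.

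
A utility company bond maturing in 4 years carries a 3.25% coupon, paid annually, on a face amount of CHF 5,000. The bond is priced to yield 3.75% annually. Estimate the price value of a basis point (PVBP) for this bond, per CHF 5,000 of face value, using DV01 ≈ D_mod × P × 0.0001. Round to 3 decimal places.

CHF 1.804

Periodic yield y = 0.0375.
  t   CF        PV=CF/(1+0.0375)^t    t·PV
  1       162.50       156.6265       156.6265
  2       162.50       150.9653       301.9306
  3       162.50       145.5087       436.5262
  4     5,162.50     4,455.6149    17,822.4594
  Σ                  4,908.7154    18,717.5427
P = 4,908.7154; D_Mac = 3.81312 yrs; D_mod = 3.67530 yrs.
DV01 ≈ 3.67530 × 4,908.7154 × 0.0001 = 1.804101.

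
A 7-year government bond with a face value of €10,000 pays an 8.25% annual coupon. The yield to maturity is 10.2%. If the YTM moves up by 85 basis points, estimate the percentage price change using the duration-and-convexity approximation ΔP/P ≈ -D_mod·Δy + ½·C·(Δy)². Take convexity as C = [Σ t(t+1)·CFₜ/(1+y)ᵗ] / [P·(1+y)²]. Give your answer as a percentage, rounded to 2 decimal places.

-4.13%

With y = 0.102:
  t   CF        PV=CF/(1+0.102)^t    t·PV        t(t+1)·PV
  1       825.00       748.6388       748.6388       1,497.2777
  2       825.00       679.3456     1,358.6912       4,076.0735
  3       825.00       616.4661     1,849.3982       7,397.5926
  4       825.00       559.4066     2,237.6263      11,188.1316
  5       825.00       507.6285     2,538.1424      15,228.8543
  6       825.00       460.6429     2,763.8574      19,347.0018
  7    10,825.00     5,484.7488    38,393.2417     307,145.9339
  Σ                  9,056.8773    49,889.5960     365,880.8654
P = 9,056.8773; D_Mac = 5.50848 yrs; D_mod = 4.99862 yrs; C = 33.26580.
Duration effect: -4.99862 × (+0.0085) = -0.042488
Convexity effect: 0.5 × 33.26580 × (0.0085)² = +0.0012017
ΔP/P ≈ -0.042488 + 0.0012017 = -0.041287 = -4.1287%.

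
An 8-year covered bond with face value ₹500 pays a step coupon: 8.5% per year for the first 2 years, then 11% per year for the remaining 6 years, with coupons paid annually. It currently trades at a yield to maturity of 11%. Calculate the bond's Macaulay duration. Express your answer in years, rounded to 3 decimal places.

5.902 years

Periodic yield y = 0.11. Discount each cash flow and weight by its year:
  t   CF        PV=CF/(1+0.11)^t    t·PV
  1        42.50        38.2883        38.2883
  2        42.50        34.4940        68.9879
  3        55.00        40.2155       120.6466
  4        55.00        36.2302       144.9208
  5        55.00        32.6398       163.1991
  6        55.00        29.4052       176.4315
  7        55.00        26.4912       185.4385
  8       555.00       240.8292     1,926.6336
  Σ                    478.5935     2,824.5463
Price P = Σ PV = 478.5935.
Macaulay duration = Σ(t·PV) / P = 2,824.5463 / 478.5935 = 5.90177 years.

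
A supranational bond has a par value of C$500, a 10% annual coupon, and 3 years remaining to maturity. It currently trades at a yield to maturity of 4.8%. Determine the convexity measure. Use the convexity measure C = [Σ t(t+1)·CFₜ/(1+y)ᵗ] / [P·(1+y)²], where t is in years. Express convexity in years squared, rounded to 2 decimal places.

9.73

With y = 0.048:
  t   CF        PV=CF/(1+0.048)^t    t·PV        t(t+1)·PV
  1        50.00        47.7099        47.7099          95.4198
  2        50.00        45.5247        91.0495         273.1484
  3       550.00       477.8360     1,433.5079       5,734.0317
  Σ                    571.0706     1,572.2673       6,102.5999
P = 571.0706.
Convexity = Σ t(t+1)·PV / [P·(1+y)²] = 6,102.5999 / (571.0706 × 1.098304) = 9.72977.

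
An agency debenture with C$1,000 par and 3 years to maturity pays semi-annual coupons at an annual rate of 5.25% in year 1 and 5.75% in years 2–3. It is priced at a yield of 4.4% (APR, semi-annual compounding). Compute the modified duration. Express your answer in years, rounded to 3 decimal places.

Periodic yield y = 0.022. First find Macaulay duration:
  t   CF        PV=CF/(1+0.022)^t    t·PV
  1        26.25        25.6849        25.6849
  2        26.25        25.1320        50.2641
  3        28.75        26.9330        80.7991
  4        28.75        26.3533       105.4130
  5        28.75        25.7860       128.9298
  6     1,028.75       902.8269     5,416.9612
  Σ                  1,032.7161     5,808.0521
P = 1,032.7161; Macaulay duration = 5,808.0521 / 1,032.7161 = 5.62406 half-year periods = 2.81203 years.
Modified duration = D_Mac / (1 + y) = 2.81203 / 1.022 = 2.75149 years.

2.751 years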